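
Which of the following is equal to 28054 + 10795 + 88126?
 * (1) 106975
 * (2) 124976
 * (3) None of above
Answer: 3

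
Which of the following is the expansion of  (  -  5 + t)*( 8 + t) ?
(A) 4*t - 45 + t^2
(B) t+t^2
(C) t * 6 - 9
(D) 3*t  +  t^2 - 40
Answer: D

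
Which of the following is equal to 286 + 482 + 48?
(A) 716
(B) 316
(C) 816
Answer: C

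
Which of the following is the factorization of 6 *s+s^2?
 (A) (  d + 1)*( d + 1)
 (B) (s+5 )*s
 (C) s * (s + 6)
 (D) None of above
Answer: C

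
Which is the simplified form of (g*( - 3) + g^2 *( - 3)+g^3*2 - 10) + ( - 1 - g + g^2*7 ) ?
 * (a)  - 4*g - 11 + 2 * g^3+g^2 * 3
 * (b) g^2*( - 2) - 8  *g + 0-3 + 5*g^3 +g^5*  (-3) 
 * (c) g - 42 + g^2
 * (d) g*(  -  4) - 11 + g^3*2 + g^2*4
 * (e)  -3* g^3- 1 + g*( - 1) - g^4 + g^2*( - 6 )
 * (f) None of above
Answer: d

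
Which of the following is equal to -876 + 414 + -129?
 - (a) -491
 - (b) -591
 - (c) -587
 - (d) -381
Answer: b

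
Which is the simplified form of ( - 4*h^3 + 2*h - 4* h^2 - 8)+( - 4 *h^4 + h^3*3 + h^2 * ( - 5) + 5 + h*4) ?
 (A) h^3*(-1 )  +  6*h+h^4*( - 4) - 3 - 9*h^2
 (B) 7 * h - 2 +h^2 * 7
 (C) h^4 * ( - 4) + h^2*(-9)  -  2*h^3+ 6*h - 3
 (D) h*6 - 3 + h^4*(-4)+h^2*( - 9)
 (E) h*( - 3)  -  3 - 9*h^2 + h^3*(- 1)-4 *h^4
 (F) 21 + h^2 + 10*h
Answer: A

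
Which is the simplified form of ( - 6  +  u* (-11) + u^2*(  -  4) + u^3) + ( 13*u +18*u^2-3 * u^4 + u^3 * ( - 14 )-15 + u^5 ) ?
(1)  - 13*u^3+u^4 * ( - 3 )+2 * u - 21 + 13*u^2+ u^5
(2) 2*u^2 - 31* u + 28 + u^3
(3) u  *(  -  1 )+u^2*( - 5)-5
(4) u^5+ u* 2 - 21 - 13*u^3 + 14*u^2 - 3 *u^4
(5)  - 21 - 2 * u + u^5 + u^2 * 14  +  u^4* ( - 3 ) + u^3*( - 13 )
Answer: 4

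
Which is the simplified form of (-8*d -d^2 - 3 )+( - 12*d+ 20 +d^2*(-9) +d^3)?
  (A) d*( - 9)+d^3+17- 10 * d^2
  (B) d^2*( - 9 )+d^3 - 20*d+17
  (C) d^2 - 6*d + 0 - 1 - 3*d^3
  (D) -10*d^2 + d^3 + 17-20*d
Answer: D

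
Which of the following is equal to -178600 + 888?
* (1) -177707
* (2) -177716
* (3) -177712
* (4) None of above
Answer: 3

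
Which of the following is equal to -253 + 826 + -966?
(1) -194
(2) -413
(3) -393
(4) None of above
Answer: 3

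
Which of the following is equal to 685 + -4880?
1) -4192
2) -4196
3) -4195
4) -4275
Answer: 3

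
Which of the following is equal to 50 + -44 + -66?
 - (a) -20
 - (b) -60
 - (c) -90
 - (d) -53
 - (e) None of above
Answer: b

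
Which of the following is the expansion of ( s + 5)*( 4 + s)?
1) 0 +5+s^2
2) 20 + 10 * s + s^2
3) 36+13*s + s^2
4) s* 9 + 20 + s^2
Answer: 4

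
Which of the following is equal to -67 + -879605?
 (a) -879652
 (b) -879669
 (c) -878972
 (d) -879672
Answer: d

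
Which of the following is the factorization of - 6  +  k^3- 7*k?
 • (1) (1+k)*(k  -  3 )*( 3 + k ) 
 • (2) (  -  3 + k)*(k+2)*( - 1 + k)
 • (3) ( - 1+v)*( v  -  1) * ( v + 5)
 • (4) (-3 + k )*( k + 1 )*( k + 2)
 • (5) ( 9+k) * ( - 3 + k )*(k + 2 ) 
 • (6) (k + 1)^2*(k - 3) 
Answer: 4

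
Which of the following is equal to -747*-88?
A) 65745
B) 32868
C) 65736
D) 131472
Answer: C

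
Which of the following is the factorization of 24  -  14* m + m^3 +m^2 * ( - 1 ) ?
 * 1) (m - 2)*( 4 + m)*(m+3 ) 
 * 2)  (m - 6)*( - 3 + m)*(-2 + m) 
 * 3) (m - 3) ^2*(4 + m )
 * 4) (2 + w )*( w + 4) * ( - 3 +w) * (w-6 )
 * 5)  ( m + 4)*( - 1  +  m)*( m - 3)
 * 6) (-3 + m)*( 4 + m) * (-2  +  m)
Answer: 6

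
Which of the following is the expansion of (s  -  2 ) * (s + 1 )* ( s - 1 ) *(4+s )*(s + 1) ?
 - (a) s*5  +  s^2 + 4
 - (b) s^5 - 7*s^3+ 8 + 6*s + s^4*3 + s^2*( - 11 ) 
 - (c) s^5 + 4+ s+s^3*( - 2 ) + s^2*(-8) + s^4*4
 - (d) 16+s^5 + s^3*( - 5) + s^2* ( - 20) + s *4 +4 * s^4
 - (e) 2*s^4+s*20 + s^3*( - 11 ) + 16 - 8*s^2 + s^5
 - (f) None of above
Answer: b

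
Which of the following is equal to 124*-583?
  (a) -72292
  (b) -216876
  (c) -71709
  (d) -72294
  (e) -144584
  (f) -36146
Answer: a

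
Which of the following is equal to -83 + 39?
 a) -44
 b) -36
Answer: a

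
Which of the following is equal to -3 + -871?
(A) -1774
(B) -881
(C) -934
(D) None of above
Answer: D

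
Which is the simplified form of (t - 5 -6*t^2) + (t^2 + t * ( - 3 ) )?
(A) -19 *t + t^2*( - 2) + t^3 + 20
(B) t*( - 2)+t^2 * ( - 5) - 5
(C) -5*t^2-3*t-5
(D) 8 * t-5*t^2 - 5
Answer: B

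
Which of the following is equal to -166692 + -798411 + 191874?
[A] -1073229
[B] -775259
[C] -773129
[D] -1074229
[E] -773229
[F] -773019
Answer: E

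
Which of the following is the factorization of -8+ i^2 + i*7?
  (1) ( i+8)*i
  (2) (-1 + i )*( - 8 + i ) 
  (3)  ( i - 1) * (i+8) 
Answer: 3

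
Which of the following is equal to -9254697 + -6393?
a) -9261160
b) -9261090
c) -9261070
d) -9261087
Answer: b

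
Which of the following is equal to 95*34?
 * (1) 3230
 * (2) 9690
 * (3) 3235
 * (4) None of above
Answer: 1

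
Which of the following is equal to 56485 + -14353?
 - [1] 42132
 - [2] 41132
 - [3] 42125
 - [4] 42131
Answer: 1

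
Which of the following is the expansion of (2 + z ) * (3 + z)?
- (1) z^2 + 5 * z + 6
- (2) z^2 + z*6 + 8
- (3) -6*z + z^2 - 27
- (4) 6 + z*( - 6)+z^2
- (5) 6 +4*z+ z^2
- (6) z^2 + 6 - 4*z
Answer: 1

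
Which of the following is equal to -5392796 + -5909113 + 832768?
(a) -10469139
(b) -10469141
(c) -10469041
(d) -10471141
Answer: b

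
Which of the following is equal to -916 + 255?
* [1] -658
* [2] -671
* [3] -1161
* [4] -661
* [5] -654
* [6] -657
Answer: 4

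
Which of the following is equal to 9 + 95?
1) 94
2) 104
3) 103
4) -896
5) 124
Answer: 2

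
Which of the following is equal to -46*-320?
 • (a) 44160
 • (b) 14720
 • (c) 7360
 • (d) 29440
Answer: b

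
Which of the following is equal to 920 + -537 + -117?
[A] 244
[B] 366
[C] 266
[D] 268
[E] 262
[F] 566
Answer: C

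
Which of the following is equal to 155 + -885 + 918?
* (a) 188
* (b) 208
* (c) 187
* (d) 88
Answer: a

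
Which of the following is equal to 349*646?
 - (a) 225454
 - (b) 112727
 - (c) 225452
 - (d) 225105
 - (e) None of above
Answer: a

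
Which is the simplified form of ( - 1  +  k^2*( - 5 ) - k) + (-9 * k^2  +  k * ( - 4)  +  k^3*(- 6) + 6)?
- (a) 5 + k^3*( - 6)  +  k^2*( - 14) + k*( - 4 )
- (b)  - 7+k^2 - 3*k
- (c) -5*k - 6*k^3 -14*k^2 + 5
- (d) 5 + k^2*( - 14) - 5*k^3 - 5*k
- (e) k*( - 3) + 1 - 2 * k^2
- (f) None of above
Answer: c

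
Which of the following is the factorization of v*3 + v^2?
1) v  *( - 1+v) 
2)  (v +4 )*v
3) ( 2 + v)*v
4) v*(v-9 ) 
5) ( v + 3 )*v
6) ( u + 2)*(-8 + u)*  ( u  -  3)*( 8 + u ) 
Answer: 5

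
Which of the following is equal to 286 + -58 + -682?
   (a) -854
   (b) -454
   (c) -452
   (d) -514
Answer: b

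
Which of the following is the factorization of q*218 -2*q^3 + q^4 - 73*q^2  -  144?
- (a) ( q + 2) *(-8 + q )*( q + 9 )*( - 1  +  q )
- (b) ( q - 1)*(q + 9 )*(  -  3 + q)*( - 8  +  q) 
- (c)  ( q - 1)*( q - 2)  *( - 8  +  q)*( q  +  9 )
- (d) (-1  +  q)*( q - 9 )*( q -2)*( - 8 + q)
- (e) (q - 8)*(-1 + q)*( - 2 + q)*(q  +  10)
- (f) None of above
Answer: c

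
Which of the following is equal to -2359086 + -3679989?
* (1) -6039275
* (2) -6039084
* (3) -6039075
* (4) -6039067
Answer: 3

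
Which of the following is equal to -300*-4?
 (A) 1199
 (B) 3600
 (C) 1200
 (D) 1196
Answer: C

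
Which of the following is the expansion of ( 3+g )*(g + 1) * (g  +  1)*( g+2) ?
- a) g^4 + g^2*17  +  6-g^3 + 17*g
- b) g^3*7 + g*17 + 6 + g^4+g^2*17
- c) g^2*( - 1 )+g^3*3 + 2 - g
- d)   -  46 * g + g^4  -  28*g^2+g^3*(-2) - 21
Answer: b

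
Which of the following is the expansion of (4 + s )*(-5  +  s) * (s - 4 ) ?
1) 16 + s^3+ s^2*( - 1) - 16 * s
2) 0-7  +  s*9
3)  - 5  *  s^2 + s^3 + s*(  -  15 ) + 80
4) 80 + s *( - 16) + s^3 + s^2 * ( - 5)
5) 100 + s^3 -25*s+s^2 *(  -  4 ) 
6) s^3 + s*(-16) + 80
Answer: 4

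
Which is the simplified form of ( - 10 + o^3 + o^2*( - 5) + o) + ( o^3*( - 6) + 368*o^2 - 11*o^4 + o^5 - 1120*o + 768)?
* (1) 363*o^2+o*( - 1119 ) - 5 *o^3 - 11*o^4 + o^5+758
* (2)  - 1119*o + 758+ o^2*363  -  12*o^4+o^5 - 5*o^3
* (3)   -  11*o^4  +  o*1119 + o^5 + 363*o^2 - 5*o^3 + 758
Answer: 1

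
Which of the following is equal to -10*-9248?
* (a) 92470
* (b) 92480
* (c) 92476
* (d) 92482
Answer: b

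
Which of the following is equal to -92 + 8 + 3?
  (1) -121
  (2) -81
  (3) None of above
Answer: 2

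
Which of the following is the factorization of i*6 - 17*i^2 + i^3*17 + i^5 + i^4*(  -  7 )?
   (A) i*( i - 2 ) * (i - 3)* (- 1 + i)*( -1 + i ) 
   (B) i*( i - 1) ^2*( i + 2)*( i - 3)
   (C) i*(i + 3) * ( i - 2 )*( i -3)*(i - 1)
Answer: A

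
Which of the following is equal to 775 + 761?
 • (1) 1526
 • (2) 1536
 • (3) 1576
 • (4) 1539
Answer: 2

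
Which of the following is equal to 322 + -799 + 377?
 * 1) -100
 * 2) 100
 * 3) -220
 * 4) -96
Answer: 1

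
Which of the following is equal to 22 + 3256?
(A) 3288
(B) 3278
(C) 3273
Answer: B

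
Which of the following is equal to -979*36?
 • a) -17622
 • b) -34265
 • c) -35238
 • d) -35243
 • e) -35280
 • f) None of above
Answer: f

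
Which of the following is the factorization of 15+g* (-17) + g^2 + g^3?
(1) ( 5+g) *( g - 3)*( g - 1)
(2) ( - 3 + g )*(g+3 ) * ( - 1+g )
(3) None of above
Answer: 1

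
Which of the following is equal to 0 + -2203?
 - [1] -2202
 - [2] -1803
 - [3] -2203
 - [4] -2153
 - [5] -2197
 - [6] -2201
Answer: 3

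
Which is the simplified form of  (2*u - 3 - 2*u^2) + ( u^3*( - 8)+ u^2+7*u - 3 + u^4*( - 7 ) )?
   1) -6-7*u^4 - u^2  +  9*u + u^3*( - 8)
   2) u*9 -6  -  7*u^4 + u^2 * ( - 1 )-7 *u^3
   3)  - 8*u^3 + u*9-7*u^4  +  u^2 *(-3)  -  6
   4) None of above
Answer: 1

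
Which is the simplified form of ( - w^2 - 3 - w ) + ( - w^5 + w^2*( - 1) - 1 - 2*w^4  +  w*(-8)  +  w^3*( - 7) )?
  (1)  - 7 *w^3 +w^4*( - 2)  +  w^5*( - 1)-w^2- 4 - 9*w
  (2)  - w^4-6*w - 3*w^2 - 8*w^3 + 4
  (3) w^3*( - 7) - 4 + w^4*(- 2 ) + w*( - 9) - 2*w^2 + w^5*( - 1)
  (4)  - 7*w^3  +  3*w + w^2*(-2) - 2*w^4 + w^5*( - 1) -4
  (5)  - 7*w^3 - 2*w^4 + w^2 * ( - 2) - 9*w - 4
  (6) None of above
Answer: 3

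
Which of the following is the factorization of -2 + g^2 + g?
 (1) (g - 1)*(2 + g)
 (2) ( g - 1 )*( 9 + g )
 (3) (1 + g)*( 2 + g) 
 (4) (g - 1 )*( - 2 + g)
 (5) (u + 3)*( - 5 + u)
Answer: 1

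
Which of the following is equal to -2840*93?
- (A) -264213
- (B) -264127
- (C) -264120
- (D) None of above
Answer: C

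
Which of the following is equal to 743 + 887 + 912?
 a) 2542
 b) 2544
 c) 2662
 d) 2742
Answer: a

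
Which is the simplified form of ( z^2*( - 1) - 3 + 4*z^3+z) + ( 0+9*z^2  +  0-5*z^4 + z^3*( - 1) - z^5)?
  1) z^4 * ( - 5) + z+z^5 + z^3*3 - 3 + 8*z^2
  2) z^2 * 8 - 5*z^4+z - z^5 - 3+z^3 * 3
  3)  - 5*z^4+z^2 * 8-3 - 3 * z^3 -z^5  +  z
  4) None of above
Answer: 2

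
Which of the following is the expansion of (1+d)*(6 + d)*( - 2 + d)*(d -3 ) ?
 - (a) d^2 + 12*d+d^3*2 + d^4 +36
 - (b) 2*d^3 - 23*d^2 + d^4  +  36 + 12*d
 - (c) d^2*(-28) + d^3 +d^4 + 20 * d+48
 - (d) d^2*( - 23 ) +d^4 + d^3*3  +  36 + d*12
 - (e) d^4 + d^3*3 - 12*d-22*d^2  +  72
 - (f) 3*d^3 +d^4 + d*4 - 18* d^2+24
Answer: b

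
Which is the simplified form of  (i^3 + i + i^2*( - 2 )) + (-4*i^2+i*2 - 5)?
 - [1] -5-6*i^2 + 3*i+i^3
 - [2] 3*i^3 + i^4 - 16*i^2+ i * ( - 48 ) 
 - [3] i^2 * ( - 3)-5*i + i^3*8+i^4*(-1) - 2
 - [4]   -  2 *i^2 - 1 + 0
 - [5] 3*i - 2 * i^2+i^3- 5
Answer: 1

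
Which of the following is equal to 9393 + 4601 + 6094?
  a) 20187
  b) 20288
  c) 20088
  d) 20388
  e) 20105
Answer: c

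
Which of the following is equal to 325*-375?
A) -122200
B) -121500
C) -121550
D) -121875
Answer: D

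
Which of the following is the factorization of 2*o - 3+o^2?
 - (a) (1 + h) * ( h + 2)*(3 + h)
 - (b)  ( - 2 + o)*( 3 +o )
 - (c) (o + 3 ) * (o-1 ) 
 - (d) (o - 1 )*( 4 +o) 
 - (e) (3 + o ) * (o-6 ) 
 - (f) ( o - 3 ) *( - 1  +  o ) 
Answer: c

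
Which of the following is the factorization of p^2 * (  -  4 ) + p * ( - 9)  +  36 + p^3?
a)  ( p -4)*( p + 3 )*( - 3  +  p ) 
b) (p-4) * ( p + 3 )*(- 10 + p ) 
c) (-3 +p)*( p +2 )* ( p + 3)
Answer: a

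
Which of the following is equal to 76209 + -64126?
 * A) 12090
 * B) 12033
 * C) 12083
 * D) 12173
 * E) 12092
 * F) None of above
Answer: C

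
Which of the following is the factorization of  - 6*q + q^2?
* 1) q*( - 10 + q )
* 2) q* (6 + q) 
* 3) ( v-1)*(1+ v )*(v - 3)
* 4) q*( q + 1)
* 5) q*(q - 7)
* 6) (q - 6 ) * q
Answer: 6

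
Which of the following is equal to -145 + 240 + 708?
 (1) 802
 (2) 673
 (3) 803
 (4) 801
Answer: 3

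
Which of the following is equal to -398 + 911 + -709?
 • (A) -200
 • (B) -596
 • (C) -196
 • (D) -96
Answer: C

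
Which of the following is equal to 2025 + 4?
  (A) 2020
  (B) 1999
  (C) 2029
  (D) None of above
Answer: C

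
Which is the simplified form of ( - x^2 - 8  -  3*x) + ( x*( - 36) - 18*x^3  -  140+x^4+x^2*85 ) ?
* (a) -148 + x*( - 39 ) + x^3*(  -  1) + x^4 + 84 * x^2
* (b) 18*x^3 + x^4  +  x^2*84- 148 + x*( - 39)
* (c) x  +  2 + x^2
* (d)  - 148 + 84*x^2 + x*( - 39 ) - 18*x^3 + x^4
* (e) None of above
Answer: d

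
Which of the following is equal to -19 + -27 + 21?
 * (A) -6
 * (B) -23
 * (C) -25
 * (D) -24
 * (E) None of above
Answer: C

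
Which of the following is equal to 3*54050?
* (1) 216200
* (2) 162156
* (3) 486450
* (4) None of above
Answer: 4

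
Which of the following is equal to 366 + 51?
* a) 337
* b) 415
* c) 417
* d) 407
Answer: c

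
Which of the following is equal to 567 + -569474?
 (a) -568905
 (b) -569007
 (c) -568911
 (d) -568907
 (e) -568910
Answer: d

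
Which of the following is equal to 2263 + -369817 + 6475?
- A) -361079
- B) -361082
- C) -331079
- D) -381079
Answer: A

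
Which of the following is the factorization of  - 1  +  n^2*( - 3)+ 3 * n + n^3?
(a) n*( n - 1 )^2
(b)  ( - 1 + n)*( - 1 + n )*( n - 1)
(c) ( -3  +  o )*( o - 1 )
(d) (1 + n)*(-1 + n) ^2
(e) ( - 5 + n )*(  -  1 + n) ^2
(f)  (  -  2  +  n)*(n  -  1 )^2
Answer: b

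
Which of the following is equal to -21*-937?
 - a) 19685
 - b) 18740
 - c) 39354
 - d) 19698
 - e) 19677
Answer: e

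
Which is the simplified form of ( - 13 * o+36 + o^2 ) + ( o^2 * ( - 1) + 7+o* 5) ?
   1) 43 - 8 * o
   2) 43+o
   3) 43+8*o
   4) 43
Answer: 1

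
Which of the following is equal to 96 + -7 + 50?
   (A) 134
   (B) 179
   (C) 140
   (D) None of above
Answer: D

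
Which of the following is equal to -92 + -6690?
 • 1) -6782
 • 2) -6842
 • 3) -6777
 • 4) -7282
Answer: 1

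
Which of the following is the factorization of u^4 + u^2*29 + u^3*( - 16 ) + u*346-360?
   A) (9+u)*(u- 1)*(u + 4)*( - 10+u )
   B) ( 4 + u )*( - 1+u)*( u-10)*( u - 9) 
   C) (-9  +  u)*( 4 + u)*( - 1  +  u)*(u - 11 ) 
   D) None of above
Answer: B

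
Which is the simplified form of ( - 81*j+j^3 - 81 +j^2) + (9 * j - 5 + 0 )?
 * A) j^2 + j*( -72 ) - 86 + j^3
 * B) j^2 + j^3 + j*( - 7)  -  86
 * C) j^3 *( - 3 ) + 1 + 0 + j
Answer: A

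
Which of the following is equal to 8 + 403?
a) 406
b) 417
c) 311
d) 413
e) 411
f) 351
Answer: e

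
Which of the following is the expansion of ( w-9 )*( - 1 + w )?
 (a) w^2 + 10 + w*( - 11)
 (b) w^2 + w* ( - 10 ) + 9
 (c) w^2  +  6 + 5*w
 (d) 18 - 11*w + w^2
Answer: b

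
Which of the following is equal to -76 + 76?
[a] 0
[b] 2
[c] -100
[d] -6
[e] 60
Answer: a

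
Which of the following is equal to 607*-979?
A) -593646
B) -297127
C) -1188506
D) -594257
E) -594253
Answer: E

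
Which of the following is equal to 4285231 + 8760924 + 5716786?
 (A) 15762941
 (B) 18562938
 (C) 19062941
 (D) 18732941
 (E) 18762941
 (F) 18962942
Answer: E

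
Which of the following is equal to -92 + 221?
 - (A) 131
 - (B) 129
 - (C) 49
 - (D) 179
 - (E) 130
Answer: B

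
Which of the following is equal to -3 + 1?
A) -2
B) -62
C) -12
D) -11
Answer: A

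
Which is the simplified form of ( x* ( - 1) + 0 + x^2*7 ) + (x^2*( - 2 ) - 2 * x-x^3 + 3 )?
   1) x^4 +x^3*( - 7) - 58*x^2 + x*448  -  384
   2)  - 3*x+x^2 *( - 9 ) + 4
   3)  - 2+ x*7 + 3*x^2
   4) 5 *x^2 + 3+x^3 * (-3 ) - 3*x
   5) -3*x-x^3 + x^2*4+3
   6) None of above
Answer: 6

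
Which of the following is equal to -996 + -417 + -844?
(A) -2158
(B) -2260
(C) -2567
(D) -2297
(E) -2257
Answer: E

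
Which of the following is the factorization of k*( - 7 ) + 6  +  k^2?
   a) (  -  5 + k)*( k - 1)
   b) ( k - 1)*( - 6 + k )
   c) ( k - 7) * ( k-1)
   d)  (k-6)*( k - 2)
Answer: b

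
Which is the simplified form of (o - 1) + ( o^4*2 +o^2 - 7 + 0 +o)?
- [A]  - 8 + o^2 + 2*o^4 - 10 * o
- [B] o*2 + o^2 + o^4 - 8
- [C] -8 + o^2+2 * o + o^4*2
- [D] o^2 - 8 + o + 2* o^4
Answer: C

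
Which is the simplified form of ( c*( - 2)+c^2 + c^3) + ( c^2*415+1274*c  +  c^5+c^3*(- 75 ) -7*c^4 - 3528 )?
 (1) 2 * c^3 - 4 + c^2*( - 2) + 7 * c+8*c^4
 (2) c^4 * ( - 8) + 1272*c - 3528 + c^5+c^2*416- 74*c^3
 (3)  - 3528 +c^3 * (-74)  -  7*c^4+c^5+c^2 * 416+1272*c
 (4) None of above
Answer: 3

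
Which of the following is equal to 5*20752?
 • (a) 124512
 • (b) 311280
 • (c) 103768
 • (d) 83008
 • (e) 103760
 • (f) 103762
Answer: e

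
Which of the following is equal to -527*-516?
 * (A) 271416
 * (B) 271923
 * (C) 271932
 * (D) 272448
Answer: C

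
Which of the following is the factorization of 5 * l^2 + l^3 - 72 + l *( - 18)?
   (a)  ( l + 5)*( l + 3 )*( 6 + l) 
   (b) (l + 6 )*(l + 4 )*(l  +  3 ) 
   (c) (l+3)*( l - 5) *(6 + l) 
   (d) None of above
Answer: d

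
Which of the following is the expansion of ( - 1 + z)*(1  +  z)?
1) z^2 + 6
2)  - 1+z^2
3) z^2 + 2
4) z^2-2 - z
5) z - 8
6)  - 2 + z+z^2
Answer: 2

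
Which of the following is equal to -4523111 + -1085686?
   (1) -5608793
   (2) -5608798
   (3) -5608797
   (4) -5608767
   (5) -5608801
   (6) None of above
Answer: 3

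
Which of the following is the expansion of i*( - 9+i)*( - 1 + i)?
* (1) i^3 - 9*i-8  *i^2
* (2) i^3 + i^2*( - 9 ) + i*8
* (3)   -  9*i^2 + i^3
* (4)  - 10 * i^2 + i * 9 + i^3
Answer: 4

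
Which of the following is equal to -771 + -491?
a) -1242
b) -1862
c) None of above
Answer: c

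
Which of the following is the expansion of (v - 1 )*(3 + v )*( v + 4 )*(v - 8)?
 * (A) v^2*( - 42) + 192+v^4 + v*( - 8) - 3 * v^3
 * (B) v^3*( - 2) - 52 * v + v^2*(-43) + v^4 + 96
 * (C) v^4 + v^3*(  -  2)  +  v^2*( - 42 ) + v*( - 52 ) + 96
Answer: B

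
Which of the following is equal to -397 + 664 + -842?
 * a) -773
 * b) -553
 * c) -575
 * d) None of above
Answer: c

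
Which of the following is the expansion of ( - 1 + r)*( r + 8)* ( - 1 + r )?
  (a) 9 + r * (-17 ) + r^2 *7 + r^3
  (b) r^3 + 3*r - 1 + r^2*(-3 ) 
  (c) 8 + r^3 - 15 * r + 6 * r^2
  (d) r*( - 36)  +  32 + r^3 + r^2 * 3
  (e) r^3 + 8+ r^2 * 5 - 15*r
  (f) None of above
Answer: c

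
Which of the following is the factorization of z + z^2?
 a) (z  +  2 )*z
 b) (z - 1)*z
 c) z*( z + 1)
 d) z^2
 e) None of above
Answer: c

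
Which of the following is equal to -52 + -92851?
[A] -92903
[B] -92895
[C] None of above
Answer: A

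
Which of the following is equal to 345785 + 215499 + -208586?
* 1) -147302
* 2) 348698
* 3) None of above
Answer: 3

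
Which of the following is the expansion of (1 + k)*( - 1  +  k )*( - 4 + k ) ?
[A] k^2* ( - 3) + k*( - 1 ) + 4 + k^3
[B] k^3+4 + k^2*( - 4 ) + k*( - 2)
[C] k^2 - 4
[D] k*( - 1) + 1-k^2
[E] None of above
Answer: E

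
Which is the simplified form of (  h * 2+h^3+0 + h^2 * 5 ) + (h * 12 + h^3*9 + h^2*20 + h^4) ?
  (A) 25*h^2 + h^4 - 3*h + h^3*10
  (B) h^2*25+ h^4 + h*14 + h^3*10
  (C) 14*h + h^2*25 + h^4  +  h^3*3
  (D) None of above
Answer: B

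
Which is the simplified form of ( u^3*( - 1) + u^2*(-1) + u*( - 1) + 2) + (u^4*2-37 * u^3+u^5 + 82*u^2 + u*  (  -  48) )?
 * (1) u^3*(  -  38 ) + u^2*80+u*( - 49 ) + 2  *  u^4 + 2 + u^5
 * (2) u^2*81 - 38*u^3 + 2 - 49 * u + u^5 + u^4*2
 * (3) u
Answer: 2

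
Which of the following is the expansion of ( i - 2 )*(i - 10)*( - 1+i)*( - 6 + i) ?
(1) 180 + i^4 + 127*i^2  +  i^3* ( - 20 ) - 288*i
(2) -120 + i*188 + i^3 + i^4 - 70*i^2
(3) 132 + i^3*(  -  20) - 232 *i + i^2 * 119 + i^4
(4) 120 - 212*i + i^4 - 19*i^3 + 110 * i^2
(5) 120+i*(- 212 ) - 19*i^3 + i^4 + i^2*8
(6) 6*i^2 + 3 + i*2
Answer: 4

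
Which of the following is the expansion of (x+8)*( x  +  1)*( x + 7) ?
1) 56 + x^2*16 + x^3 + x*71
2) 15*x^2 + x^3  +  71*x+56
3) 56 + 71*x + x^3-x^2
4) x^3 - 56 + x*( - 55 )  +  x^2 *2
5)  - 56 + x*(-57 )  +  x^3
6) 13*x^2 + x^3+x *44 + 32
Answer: 1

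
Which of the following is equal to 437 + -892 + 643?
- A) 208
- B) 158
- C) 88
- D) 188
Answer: D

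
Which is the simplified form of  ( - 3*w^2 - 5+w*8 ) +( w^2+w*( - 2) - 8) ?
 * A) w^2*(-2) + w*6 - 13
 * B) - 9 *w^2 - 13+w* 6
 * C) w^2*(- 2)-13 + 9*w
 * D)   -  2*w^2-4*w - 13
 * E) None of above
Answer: A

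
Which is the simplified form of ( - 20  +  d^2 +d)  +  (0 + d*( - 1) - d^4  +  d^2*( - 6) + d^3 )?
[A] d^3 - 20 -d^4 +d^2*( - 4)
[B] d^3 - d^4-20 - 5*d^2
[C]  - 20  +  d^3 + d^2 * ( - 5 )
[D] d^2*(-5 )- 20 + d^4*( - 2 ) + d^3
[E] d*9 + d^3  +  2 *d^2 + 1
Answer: B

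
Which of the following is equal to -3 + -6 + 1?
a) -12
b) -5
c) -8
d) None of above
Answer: c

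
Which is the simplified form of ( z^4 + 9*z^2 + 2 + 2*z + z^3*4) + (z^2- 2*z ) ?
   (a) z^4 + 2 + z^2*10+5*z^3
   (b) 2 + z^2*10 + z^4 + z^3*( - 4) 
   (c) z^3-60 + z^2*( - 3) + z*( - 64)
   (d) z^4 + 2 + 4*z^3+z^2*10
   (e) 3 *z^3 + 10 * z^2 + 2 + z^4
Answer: d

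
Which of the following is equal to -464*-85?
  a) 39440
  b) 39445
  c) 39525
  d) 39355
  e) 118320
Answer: a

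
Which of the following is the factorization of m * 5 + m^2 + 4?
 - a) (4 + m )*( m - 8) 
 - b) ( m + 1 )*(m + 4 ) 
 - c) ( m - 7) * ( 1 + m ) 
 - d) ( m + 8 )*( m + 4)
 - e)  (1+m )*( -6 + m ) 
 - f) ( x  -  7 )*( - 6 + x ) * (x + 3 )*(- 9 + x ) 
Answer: b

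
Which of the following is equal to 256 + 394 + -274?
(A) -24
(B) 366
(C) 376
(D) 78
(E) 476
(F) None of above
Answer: C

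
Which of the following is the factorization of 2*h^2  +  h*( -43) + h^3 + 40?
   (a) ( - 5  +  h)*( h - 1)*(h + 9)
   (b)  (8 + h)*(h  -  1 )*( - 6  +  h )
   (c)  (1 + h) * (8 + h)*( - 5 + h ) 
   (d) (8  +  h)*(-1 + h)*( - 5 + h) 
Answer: d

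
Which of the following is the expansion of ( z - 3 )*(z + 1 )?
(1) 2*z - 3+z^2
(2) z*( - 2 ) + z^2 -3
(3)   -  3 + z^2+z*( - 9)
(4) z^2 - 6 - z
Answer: 2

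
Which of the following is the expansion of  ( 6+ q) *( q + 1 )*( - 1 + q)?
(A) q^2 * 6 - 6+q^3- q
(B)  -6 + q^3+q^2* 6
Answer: A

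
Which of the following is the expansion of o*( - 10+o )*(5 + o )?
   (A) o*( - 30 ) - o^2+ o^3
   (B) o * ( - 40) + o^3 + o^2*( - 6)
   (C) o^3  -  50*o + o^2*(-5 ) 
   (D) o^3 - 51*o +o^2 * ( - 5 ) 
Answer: C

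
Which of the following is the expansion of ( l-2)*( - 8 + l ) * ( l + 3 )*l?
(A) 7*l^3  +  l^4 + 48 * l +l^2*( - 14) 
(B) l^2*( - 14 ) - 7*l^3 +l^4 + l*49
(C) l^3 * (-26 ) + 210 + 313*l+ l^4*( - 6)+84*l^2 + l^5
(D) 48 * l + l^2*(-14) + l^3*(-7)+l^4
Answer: D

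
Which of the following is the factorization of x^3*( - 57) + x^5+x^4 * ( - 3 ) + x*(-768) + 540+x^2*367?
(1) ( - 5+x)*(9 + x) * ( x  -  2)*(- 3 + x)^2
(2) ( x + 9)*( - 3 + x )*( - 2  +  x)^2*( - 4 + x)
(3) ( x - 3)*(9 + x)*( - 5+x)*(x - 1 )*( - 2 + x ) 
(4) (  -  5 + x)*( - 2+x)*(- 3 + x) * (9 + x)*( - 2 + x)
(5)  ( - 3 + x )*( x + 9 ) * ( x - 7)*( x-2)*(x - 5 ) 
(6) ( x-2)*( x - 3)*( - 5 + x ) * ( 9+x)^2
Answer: 4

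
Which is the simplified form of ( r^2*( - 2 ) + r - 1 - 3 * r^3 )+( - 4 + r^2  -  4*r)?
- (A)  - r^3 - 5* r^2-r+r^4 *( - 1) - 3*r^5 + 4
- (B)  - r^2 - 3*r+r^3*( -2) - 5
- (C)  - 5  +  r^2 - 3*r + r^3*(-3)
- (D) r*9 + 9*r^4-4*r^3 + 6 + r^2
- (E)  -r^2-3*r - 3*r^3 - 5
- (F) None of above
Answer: E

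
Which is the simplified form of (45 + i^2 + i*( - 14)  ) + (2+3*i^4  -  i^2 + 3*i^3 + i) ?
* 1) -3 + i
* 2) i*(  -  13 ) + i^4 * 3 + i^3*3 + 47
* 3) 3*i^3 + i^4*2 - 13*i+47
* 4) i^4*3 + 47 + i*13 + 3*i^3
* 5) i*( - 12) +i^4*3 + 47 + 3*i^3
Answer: 2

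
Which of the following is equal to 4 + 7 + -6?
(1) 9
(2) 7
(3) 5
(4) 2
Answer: 3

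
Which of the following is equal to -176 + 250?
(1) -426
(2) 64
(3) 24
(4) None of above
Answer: 4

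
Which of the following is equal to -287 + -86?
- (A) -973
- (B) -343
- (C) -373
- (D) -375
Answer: C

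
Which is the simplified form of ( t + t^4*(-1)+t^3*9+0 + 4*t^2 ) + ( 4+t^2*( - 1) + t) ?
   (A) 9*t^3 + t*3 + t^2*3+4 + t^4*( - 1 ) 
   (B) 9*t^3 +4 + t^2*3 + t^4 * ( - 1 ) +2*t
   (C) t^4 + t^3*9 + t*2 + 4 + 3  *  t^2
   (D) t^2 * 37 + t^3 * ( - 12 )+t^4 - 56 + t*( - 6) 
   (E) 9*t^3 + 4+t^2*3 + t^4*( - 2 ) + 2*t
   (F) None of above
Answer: B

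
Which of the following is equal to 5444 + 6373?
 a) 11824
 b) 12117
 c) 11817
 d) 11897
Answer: c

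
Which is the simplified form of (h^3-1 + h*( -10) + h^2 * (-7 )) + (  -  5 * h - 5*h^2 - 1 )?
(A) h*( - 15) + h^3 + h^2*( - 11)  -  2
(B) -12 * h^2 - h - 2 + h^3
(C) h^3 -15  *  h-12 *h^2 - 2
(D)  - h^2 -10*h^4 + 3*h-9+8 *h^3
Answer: C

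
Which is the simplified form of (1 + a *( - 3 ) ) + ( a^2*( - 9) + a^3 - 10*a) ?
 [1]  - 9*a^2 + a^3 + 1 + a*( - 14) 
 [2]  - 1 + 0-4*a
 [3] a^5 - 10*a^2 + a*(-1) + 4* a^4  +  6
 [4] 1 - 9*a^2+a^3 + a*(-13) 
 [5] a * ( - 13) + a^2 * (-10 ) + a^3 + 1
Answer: 4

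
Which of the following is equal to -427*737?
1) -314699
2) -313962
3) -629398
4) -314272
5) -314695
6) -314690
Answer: 1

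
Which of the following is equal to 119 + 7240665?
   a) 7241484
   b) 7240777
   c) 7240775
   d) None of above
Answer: d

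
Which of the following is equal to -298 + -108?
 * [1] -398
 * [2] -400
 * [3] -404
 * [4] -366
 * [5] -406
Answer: 5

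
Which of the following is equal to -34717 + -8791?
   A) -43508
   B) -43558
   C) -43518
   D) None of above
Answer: A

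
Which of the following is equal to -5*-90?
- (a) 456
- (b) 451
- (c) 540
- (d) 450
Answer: d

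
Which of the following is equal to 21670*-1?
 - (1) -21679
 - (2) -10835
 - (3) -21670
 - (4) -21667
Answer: 3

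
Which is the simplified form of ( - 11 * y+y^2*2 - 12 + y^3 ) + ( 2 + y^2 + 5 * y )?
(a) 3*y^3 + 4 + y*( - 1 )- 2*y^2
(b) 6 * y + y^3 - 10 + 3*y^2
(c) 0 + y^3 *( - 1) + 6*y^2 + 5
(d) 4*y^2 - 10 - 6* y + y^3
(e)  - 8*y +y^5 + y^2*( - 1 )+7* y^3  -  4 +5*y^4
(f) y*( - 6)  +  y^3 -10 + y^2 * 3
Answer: f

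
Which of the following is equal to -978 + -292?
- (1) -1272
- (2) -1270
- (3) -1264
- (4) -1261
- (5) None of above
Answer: 2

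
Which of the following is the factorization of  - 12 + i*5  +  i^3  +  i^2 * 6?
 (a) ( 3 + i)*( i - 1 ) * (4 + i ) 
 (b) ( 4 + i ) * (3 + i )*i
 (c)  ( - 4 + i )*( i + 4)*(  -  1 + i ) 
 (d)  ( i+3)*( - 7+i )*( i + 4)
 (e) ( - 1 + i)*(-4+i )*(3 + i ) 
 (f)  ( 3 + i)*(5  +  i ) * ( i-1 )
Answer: a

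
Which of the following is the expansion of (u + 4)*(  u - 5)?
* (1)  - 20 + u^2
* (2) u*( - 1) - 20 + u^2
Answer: 2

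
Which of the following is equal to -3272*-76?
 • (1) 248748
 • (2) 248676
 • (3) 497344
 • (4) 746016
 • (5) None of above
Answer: 5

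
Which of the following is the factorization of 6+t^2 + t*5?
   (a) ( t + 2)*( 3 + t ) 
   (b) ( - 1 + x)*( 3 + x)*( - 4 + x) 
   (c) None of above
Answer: a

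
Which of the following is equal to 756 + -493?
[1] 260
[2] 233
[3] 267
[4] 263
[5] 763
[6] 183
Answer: 4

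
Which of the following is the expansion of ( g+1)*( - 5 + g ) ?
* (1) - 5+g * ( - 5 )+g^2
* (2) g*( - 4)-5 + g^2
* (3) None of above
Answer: 2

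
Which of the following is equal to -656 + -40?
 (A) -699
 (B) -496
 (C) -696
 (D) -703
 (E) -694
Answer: C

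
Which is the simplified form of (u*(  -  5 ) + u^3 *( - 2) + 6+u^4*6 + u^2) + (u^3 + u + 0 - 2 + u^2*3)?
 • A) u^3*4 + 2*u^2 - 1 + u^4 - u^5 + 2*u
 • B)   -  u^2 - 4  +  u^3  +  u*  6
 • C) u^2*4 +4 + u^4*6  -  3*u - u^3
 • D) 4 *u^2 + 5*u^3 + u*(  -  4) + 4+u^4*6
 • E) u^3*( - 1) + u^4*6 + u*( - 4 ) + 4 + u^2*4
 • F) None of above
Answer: E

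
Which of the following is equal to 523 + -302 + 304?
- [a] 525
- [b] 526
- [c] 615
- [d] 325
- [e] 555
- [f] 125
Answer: a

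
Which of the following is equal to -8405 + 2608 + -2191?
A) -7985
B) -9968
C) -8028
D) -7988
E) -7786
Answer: D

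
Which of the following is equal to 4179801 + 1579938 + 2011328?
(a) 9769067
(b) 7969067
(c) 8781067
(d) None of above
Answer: d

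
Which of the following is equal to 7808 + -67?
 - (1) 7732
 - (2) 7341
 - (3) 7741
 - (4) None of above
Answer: 3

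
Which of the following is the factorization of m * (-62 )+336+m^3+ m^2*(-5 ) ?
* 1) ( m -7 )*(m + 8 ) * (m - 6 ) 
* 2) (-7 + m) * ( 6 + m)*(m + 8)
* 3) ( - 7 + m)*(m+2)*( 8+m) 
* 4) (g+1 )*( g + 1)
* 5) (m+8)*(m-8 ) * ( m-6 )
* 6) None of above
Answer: 1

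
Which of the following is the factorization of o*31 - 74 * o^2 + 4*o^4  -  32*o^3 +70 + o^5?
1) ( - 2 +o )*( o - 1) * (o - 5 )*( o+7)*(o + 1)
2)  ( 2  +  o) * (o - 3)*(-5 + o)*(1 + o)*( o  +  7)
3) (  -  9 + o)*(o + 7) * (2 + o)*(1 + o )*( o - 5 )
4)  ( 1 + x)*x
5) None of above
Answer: 5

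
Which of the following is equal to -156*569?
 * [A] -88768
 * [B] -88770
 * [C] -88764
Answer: C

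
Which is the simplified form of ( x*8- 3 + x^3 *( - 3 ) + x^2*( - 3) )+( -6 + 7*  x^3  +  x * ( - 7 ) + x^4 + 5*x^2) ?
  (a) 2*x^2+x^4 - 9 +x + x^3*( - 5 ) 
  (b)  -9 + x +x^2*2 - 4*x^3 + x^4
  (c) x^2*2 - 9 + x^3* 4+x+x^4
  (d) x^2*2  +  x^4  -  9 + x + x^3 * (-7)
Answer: c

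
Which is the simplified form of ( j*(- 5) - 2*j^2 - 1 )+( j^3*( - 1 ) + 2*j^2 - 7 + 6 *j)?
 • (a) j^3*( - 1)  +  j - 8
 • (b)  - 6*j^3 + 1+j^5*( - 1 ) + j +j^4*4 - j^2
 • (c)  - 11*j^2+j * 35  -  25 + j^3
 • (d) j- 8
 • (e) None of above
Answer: a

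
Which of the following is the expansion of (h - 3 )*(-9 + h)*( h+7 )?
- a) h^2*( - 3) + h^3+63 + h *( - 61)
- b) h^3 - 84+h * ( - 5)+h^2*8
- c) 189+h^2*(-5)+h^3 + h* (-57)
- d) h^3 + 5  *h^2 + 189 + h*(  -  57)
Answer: c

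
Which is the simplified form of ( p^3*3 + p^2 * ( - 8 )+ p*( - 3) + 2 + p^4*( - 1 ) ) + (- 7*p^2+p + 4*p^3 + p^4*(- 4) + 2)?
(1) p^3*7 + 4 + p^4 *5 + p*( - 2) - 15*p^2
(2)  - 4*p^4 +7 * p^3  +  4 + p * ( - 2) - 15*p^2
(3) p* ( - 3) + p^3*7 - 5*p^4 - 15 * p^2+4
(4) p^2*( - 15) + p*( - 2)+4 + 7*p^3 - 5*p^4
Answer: 4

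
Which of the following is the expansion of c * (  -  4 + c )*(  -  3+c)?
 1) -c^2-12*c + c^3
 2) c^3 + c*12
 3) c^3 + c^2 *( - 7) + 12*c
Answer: 3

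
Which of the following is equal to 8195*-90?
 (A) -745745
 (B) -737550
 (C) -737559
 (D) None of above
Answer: B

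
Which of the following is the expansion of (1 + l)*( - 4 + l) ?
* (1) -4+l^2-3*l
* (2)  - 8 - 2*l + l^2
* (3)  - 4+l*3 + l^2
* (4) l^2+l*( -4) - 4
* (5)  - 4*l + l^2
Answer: 1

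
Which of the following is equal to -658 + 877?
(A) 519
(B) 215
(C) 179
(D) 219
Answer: D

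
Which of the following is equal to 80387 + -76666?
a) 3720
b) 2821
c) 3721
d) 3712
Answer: c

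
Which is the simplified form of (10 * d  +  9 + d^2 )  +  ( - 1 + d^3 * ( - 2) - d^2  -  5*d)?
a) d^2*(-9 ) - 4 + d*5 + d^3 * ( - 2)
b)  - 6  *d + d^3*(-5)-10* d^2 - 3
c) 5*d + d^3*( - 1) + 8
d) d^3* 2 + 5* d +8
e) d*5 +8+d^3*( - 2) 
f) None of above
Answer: e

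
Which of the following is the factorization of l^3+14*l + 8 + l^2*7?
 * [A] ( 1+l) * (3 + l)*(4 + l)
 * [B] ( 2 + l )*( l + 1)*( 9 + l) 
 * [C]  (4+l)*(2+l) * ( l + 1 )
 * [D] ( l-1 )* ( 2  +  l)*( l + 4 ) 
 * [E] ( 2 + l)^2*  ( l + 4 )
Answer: C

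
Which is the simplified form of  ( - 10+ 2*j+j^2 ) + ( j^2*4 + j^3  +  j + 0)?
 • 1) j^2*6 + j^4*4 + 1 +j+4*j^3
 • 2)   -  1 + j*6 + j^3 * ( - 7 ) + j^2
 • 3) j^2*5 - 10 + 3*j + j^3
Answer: 3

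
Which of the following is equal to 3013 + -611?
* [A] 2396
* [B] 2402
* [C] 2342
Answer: B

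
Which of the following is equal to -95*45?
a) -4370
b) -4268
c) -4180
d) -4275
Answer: d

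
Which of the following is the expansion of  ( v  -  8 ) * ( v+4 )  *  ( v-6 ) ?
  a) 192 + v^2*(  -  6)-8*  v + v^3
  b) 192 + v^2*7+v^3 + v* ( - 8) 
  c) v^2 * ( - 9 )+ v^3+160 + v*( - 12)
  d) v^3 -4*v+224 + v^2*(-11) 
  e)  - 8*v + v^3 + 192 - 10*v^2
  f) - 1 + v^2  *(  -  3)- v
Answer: e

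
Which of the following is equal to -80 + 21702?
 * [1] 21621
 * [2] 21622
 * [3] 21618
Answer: 2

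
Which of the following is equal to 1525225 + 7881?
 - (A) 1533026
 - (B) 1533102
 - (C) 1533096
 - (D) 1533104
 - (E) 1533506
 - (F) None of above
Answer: F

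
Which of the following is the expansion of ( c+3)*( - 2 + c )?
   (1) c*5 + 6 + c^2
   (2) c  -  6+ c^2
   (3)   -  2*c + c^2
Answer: 2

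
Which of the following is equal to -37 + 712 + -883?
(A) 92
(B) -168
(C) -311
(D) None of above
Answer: D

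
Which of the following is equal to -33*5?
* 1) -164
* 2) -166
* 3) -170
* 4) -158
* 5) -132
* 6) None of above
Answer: 6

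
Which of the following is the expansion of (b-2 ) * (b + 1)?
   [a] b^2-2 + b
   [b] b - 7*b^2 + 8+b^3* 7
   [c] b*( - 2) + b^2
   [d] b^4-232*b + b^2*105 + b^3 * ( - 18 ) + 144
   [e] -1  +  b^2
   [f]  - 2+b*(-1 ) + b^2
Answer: f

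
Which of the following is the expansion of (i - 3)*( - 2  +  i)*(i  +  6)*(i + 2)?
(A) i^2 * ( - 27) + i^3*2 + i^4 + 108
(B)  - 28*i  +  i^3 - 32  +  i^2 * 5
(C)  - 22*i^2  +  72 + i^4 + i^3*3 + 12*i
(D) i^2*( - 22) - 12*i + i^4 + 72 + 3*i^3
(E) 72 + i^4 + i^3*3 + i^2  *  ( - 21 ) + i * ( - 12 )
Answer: D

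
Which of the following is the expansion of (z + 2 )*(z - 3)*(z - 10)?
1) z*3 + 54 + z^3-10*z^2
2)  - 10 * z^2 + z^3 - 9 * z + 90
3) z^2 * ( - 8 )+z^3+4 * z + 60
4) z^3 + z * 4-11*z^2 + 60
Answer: 4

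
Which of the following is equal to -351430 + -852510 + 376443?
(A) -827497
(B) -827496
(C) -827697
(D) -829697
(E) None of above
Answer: A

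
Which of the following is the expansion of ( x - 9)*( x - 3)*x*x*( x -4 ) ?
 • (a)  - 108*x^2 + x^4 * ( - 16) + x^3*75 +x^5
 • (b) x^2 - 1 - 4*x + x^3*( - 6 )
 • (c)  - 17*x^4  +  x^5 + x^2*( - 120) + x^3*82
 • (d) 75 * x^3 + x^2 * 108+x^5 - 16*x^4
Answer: a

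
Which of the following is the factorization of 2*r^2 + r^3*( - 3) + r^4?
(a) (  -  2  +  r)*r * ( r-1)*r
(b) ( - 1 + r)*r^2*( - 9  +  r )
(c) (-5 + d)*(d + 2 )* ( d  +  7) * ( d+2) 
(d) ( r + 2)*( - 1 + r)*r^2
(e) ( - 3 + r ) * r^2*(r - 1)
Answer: a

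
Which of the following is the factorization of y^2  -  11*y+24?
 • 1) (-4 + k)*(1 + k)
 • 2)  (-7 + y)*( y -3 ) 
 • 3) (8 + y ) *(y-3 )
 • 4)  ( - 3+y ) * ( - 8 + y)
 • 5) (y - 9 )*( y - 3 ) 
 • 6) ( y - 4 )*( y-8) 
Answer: 4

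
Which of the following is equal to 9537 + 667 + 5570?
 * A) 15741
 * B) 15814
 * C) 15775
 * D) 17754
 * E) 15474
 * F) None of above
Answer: F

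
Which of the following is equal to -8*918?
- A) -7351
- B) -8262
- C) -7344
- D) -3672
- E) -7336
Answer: C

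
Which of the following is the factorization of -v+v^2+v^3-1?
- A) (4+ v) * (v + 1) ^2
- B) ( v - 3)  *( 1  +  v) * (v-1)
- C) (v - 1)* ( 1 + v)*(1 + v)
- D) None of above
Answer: C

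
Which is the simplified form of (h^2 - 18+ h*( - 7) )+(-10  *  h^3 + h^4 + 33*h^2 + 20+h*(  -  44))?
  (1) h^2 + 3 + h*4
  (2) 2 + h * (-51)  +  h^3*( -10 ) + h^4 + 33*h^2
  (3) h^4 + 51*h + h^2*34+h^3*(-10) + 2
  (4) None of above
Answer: 4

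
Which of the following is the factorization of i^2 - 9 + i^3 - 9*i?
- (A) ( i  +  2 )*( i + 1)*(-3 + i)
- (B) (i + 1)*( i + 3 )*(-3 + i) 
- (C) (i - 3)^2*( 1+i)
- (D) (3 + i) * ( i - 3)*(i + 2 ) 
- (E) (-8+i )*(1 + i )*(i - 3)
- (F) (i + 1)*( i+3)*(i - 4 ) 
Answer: B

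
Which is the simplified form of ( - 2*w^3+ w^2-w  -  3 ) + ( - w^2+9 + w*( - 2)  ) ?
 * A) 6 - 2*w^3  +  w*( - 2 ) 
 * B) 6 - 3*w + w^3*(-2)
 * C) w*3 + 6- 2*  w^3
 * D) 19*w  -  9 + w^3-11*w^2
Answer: B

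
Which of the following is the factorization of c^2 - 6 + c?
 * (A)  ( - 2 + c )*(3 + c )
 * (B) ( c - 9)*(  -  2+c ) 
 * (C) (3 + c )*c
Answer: A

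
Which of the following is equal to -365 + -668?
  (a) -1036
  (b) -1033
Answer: b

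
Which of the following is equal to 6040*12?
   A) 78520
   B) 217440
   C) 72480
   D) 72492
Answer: C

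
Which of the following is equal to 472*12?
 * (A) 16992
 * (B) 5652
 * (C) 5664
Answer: C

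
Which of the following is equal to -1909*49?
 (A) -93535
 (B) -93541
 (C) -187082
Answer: B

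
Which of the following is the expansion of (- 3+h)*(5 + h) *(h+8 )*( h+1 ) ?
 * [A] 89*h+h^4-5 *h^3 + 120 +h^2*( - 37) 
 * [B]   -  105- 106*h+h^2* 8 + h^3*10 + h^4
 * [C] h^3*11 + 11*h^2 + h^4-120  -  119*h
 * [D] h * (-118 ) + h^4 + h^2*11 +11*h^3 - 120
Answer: C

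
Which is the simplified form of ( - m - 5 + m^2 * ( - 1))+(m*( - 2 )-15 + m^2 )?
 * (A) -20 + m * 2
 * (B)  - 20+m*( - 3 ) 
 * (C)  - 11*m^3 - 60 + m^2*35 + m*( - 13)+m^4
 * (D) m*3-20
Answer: B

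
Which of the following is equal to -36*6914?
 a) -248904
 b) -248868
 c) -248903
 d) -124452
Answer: a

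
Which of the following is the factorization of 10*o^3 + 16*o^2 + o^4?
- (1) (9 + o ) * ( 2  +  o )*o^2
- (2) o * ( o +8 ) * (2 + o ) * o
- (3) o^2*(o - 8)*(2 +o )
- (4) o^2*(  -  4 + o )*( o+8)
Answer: 2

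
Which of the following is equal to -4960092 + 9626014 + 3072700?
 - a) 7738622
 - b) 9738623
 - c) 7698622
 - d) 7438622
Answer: a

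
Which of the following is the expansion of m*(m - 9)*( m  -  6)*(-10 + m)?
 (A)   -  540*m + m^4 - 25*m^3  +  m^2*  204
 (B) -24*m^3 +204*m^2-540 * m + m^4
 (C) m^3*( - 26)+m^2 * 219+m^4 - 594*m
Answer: A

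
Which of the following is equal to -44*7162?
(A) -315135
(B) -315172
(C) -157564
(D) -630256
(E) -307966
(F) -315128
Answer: F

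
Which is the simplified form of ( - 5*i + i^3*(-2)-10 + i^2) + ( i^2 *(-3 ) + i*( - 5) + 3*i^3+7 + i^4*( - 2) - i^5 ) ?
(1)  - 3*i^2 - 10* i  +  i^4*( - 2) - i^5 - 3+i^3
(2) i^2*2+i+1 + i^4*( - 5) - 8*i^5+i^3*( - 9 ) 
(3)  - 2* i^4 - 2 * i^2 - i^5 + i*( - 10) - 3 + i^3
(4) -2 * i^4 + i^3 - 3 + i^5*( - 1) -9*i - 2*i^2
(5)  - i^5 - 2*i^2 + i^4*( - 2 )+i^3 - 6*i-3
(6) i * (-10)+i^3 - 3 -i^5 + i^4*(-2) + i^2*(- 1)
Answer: 3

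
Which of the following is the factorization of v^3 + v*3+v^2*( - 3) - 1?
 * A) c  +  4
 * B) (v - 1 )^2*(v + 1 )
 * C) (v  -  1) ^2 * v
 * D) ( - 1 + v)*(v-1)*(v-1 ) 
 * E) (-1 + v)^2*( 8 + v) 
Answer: D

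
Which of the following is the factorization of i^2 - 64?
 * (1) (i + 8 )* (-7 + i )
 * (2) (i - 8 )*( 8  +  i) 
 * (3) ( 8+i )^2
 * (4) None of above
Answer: 2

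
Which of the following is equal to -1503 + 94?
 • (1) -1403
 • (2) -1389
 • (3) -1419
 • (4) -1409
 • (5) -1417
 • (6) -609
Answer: 4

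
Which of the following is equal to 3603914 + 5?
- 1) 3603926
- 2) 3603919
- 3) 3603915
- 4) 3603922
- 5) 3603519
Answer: 2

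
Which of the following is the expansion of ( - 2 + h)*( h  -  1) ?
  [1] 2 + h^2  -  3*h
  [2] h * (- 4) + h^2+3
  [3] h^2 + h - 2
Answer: 1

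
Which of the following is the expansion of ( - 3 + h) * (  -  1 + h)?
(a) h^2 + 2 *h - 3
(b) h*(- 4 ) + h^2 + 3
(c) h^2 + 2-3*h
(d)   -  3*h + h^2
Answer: b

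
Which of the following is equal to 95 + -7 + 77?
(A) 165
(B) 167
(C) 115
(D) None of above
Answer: A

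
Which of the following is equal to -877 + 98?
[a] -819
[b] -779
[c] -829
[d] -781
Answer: b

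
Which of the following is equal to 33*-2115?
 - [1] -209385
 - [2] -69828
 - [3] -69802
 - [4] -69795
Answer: 4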